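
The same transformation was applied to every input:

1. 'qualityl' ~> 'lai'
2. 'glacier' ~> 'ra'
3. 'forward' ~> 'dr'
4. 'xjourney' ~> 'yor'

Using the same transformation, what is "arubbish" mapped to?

hub

Looking at the pairs, the operation is to take characters alternately from the front and the back (1st, last, 2nd, 2nd-last, ...), then keep one character in every 3, starting at position 2 (positions 2nd, 5th, 8th, ...).
Applying both steps to "arubbish": "ahrsuibb", then "hub".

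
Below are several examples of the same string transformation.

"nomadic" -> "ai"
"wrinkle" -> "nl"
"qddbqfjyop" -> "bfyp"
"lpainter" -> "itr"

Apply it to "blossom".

Rule — keep every other character starting from the second (positions 2nd, 4th, 6th, ...), then delete the first character.
Applying both steps to "blossom": "lso", then "so".

so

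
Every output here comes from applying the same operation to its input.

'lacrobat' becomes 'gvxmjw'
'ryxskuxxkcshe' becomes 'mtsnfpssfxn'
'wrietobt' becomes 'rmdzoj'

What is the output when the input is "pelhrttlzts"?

kzgcmoogu

The rule is to delete the last 2 characters, then shift every letter 5 places backward in the alphabet (wrapping around).
On "pelhrttlzts": the first step gives "pelhrttlz", and the second then gives "kzgcmoogu".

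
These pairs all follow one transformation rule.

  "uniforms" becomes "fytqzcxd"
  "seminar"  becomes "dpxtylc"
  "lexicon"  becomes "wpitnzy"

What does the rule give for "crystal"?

ncjdelw

Looking at the pairs, the operation is to shift every letter 11 places forward in the alphabet (wrapping around).
Doing the same to "crystal": "ncjdelw".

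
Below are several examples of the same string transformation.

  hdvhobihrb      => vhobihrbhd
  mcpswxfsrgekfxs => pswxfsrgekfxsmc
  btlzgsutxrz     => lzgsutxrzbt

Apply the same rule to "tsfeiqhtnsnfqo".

In each case the input is transformed by: move the first 2 characters to the end (rotate left by 2).
For "tsfeiqhtnsnfqo" the result is "feiqhtnsnfqots".

feiqhtnsnfqots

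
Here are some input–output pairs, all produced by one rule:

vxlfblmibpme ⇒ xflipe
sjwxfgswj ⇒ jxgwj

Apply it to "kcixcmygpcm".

The pattern: swap each adjacent pair of characters (1↔2, 3↔4, ...), then keep every other character starting from the first (positions 1st, 3rd, 5th, ...).
For "kcixcmygpcm", step one produces "ckximcgycpm"; step two turns that into "cxmgcm".

cxmgcm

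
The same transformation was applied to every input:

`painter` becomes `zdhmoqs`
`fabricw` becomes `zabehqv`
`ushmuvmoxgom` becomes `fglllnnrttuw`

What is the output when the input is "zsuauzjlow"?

ziknrttvyy

Rule — sort the characters into alphabetical order, then shift every letter 1 place backward in the alphabet (wrapping around).
Working it through for "zsuauzjlow": intermediate "ajlosuuwzz", final "ziknrttvyy".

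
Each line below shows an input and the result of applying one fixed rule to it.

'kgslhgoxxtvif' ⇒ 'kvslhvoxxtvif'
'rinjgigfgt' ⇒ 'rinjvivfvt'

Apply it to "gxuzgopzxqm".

vxuzvopzxqm

Rule — replace every "g" with "v".
Doing the same to "gxuzgopzxqm": "vxuzvopzxqm".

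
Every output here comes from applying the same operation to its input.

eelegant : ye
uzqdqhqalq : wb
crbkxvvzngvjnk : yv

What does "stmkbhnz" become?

yk

The pattern: shift every letter 11 places forward in the alphabet (wrapping around), then keep only the last 2 characters.
On "stmkbhnz": the first step gives "dexvmsyk", and the second then gives "yk".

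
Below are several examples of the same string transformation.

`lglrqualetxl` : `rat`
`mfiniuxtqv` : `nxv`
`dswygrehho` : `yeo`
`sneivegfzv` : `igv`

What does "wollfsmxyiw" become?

lmi

Each output is the input with this applied: delete the first 2 characters, then keep one character in every 3, starting at position 2 (positions 2nd, 5th, 8th, ...).
Applying that to "wollfsmxyiw" gives "lmi".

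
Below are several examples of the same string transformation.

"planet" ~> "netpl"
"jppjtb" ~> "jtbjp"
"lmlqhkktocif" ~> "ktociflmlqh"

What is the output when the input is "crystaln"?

talncry

Each output is the input with this applied: swap the front and back halves of the string, then delete the last character.
Starting from "crystaln": after the first operation, "talncrys"; after the second, "talncry".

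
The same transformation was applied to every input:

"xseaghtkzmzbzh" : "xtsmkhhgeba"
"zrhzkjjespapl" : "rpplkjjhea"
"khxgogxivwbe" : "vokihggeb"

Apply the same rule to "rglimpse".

mlige

The rule is to sort the characters into reverse alphabetical order, then delete the first 3 characters.
Applying both steps to "rglimpse": "srpmlige", then "mlige".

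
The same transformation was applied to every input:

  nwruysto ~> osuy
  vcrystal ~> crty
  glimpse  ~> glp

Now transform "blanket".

The pattern: sort the characters into alphabetical order, then keep every other character starting from the second (positions 2nd, 4th, 6th, ...).
"blanket" → "bkn".
(Check on "glimpse": → "egilmps" → "glp" ✓)

bkn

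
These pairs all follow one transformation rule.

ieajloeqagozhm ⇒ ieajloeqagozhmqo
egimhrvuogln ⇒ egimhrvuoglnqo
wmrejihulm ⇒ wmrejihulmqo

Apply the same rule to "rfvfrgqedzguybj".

rfvfrgqedzguybjqo

What's happening: append "qo".
"rfvfrgqedzguybj" → "rfvfrgqedzguybjqo".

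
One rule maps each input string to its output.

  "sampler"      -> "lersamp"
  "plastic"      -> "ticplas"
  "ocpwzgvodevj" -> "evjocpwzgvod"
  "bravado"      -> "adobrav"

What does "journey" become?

neyjour

What's happening: move the last 3 characters to the front (rotate right by 3).
So "journey" becomes "neyjour".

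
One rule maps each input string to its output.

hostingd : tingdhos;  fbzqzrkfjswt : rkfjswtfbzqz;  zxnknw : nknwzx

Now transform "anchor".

choran

The transformation: swap the front and back halves of the string, then move the last character to the front.
Applying both steps to "anchor": "horanc", then "choran".
(Check on "hostingd": → "ingdhost" → "tingdhos" ✓)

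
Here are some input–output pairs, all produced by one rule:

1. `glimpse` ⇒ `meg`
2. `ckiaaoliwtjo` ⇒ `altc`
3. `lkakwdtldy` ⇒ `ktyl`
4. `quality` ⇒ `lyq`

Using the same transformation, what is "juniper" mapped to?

Rule — keep one character in every 3, starting at position 1 (positions 1st, 4th, 7th, ...), then move the first character to the end.
Applying both steps to "juniper": "jir", then "irj".
(Check on "lkakwdtldy": → "lkty" → "ktyl" ✓)

irj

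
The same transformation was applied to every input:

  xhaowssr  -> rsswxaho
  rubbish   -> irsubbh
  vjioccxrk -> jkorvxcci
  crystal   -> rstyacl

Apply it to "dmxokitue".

What's happening: sort the characters into alphabetical order, then move the first 3 characters to the end (rotate left by 3).
"dmxokitue" → "deikmotux" → "kmotuxdei".
(Check on "vjioccxrk": → "ccijkorvx" → "jkorvxcci" ✓)

kmotuxdei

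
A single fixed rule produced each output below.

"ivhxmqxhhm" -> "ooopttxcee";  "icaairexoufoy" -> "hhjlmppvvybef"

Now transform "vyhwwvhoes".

loovzccddf

The transformation: sort the characters into alphabetical order, then shift every letter 7 places forward in the alphabet (wrapping around).
Doing the same to "vyhwwvhoes": "loovzccddf".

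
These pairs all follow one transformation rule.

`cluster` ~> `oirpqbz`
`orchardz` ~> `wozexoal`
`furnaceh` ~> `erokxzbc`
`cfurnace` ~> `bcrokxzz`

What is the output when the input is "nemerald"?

abjboxik

The pattern: shift every letter 3 places backward in the alphabet (wrapping around), then swap the first and last characters.
Working it through for "nemerald": intermediate "kbjboxia", final "abjboxik".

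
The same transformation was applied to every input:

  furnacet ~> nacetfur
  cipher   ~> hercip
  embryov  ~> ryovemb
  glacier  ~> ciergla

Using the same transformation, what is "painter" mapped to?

nterpai

Each output is the input with this applied: move the first 3 characters to the end (rotate left by 3).
For "painter" the result is "nterpai".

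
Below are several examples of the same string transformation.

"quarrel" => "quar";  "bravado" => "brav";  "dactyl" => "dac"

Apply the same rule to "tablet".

What's happening: delete the last 3 characters.
Applying that to "tablet" gives "tab".

tab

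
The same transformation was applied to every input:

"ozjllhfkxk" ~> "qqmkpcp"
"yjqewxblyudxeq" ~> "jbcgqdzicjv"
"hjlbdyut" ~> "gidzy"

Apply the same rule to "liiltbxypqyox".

Rule — shift every letter 5 places forward in the alphabet (wrapping around), then delete the first 3 characters.
"liiltbxypqyox" → "qygcduvdtc".

qygcduvdtc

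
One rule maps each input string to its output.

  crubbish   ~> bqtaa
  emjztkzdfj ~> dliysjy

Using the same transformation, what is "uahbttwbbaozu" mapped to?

tzgassvaaz

Looking at the pairs, the operation is to delete the last 3 characters, then shift every letter 1 place backward in the alphabet (wrapping around).
Applying both steps to "uahbttwbbaozu": "uahbttwbba", then "tzgassvaaz".
(Check on "emjztkzdfj": → "emjztkz" → "dliysjy" ✓)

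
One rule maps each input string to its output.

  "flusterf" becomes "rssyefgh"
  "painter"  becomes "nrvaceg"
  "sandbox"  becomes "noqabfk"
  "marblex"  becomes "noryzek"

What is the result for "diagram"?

nnqtvze

Rule — sort the characters into alphabetical order, then shift every letter 13 places forward in the alphabet (wrapping around) — i.e. ROT13.
Starting from "diagram": after the first operation, "aadgimr"; after the second, "nnqtvze".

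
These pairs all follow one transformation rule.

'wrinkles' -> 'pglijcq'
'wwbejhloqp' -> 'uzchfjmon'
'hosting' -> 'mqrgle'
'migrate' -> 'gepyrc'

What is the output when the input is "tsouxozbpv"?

qmsvmxznt

Looking at the pairs, the operation is to shift every letter 2 places backward in the alphabet (wrapping around), then delete the first character.
So "tsouxozbpv" becomes "qmsvmxznt".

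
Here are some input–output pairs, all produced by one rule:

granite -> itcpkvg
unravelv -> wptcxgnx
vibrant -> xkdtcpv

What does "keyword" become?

mgayqtf

The transformation: shift every letter 2 places forward in the alphabet (wrapping around).
"keyword" → "mgayqtf".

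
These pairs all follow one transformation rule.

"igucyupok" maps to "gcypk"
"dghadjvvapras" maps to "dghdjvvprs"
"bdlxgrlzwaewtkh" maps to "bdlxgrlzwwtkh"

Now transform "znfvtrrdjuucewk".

znfvtrrdjcwk

What's happening: remove every vowel.
For "znfvtrrdjuucewk" the result is "znfvtrrdjcwk".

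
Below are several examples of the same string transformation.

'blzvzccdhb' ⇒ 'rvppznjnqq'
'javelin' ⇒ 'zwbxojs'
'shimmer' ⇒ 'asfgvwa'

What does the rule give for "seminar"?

The pattern: move the last 3 characters to the front (rotate right by 3), then shift every letter 12 places backward in the alphabet (wrapping around).
Working it through for "seminar": intermediate "narsemi", final "bofgsaw".
(Check on "javelin": → "linjave" → "zwbxojs" ✓)

bofgsaw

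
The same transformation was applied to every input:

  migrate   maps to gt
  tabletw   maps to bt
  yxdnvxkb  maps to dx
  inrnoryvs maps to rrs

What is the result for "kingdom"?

The rule is to keep one character in every 3, starting at position 3 (positions 3rd, 6th, 9th, ...).
"kingdom" → "no".

no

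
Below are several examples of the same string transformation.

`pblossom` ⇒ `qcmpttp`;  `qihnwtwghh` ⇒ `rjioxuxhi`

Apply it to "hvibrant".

iwjcsbo

What's happening: shift every letter 1 place forward in the alphabet (wrapping around), then delete the last character.
Starting from "hvibrant": after the first operation, "iwjcsbou"; after the second, "iwjcsbo".
(Check on "pblossom": → "qcmpttpn" → "qcmpttp" ✓)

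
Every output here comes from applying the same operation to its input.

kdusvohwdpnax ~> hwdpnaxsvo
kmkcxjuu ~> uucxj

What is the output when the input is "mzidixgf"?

gfdix

The pattern: delete the first 3 characters, then move the first 3 characters to the end (rotate left by 3).
Applying both steps to "mzidixgf": "dixgf", then "gfdix".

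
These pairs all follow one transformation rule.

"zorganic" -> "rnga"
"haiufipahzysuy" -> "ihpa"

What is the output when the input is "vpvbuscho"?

cbsu

The pattern: take characters alternately from the front and the back (1st, last, 2nd, 2nd-last, ...), then keep only the last 4 characters.
For "vpvbuscho" the result is "cbsu".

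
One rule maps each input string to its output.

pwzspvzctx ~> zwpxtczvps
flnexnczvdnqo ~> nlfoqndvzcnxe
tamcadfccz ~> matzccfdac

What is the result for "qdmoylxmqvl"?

Rule — move the first 3 characters to the end (rotate left by 3), then reverse the string.
Doing the same to "qdmoylxmqvl": "mdqlvqmxlyo".
(Check on "pwzspvzctx": → "spvzctxpwz" → "zwpxtczvps" ✓)

mdqlvqmxlyo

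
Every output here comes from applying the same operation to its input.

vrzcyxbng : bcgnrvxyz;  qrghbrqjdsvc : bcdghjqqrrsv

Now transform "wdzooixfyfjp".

Rule — sort the characters into alphabetical order.
"wdzooixfyfjp" → "dffijoopwxyz".

dffijoopwxyz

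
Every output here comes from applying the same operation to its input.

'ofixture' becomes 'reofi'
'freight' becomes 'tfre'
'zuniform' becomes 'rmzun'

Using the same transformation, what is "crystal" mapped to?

In each case the input is transformed by: move the first 3 characters to the end (rotate left by 3), then delete the first 3 characters.
Working it through for "crystal": intermediate "stalcry", final "lcry".

lcry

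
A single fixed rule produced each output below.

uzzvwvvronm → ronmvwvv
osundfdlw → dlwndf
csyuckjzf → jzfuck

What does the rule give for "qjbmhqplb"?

The rule is to delete the first 3 characters, then swap the front and back halves of the string.
On "qjbmhqplb" that produces "plbmhq".
(Check on "uzzvwvvronm": → "vwvvronm" → "ronmvwvv" ✓)

plbmhq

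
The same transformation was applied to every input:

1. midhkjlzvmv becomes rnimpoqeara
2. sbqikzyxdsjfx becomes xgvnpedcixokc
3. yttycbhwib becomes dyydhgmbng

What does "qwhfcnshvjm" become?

vbmkhsxmaor

What's happening: shift every letter 5 places forward in the alphabet (wrapping around).
Doing the same to "qwhfcnshvjm": "vbmkhsxmaor".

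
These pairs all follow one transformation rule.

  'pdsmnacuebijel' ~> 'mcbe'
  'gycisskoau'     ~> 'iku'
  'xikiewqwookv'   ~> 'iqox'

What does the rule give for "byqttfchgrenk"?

tcrk

The rule is to move the first character to the end, then keep one character in every 3, starting at position 3 (positions 3rd, 6th, 9th, ...).
Starting from "byqttfchgrenk": after the first operation, "yqttfchgrenkb"; after the second, "tcrk".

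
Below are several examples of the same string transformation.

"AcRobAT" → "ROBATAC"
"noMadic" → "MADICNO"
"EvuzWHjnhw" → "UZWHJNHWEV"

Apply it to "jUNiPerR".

In each case the input is transformed by: move the first 2 characters to the end (rotate left by 2), then convert every letter to uppercase.
Applying both steps to "jUNiPerR": "NiPerRjU", then "NIPERRJU".

NIPERRJU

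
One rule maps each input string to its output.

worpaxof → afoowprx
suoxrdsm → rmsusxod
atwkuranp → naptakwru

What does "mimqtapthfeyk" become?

Each output is the input with this applied: swap each adjacent pair of characters (1↔2, 3↔4, ...), then move the last 3 characters to the front (rotate right by 3).
Doing the same to "mimqtapthfeyk": "yekimqmattpfh".

yekimqmattpfh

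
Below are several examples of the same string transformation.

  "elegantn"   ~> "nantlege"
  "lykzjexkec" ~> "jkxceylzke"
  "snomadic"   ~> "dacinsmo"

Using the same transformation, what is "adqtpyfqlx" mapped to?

pqfxldatqy

Each output is the input with this applied: swap each adjacent pair of characters (1↔2, 3↔4, ...), then swap the front and back halves of the string.
Starting from "adqtpyfqlx": after the first operation, "datqypqfxl"; after the second, "pqfxldatqy".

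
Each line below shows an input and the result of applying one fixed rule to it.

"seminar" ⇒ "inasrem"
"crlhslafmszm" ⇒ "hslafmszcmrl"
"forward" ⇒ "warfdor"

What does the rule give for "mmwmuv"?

mumvmw

Rule — swap the first and last characters, then move the first 3 characters to the end (rotate left by 3).
For "mmwmuv" the result is "mumvmw".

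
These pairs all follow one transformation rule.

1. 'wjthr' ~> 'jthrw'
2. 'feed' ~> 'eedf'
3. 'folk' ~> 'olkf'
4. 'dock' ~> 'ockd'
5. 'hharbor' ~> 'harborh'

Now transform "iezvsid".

Looking at the pairs, the operation is to move the first character to the end.
For "iezvsid" the result is "ezvsidi".

ezvsidi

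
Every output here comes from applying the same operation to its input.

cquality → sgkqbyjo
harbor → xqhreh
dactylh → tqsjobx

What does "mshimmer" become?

cixyccuh

Each output is the input with this applied: shift every letter 10 places backward in the alphabet (wrapping around).
So "mshimmer" becomes "cixyccuh".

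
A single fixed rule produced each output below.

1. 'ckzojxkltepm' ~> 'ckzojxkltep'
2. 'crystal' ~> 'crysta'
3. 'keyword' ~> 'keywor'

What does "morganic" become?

morgani

The rule is to delete the last character.
On "morganic" that produces "morgani".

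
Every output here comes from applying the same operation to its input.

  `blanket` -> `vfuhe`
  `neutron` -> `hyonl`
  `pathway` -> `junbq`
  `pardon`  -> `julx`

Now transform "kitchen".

ecnwb

Each output is the input with this applied: delete the last 2 characters, then shift every letter 6 places backward in the alphabet (wrapping around).
On "kitchen": the first step gives "kitch", and the second then gives "ecnwb".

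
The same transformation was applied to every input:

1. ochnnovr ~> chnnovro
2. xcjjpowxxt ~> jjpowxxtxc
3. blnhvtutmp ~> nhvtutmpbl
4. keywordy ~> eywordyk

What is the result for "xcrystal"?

Looking at the pairs, the operation is to swap the front and back halves of the string, then move the last 3 characters to the front (rotate right by 3).
Starting from "xcrystal": after the first operation, "stalxcry"; after the second, "crystalx".

crystalx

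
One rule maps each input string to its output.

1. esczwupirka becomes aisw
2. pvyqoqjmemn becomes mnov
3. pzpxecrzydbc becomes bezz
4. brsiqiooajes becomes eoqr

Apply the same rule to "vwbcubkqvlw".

Rule — keep one character in every 3, starting at position 2 (positions 2nd, 5th, 8th, ...), then sort the characters into alphabetical order.
Working it through for "vwbcubkqvlw": intermediate "wuqw", final "quww".

quww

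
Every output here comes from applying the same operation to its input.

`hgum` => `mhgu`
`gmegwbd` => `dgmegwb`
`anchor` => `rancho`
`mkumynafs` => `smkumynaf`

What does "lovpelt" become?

Rule — move the last character to the front.
"lovpelt" → "tlovpel".

tlovpel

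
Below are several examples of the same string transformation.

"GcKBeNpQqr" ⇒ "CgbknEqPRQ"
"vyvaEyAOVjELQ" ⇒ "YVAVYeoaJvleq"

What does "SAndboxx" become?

asDNOBXX

Looking at the pairs, the operation is to swap each adjacent pair of characters (1↔2, 3↔4, ...), then flip the case of every letter.
"SAndboxx" → "asDNOBXX".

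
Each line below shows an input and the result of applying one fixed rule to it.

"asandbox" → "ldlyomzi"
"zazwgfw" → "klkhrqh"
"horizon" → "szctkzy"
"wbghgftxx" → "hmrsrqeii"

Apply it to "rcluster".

cnwfdepc

The rule is to shift every letter 11 places forward in the alphabet (wrapping around).
Applying that to "rcluster" gives "cnwfdepc".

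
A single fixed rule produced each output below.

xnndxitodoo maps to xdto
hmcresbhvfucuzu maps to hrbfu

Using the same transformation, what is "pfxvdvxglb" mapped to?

pvxb

Each output is the input with this applied: keep one character in every 3, starting at position 1 (positions 1st, 4th, 7th, ...).
Applying that to "pfxvdvxglb" gives "pvxb".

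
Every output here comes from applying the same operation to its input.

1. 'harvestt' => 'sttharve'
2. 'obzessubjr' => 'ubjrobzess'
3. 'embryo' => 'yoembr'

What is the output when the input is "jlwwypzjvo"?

zjvojlwwyp

The rule is to swap the front and back halves of the string, then move the first character to the end.
Starting from "jlwwypzjvo": after the first operation, "pzjvojlwwy"; after the second, "zjvojlwwyp".
(Check on "embryo": → "ryoemb" → "yoembr" ✓)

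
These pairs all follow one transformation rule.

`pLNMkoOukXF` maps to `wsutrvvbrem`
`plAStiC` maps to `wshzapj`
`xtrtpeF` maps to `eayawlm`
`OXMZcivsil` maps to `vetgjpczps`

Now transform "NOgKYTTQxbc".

uvnrfaaxeij

The rule is to shift every letter 7 places forward in the alphabet (wrapping around), then convert every letter to lowercase.
"NOgKYTTQxbc" → "uvnrfaaxeij".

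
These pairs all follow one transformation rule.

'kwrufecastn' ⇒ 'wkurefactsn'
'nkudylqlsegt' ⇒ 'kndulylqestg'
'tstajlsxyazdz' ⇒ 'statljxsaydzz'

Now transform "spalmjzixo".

The pattern: swap each adjacent pair of characters (1↔2, 3↔4, ...).
For "spalmjzixo" the result is "pslajmizox".

pslajmizox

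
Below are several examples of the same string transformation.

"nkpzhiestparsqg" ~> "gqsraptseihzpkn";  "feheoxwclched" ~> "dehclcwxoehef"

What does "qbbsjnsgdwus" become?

suwdgsnjsbbq

In each case the input is transformed by: reverse the string.
For "qbbsjnsgdwus" the result is "suwdgsnjsbbq".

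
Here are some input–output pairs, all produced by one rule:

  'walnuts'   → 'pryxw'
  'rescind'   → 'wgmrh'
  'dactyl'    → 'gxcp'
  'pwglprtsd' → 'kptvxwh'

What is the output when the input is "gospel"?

Each output is the input with this applied: shift every letter 4 places forward in the alphabet (wrapping around), then delete the first 2 characters.
So "gospel" becomes "wtip".

wtip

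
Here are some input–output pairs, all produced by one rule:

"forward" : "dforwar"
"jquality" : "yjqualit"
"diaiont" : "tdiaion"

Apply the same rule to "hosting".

The pattern: move the last character to the front.
"hosting" → "ghostin".

ghostin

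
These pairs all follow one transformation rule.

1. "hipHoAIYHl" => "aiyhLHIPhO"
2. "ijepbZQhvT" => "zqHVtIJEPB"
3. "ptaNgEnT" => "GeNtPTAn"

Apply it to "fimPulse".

In each case the input is transformed by: flip the case of every letter, then swap the front and back halves of the string.
Applying both steps to "fimPulse": "FIMpULSE", then "ULSEFIMp".

ULSEFIMp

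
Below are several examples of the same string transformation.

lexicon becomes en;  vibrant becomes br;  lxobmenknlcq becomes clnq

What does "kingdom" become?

gm

Each output is the input with this applied: sort the characters into alphabetical order, then keep one character in every 3, starting at position 2 (positions 2nd, 5th, 8th, ...).
Working it through for "kingdom": intermediate "dgikmno", final "gm".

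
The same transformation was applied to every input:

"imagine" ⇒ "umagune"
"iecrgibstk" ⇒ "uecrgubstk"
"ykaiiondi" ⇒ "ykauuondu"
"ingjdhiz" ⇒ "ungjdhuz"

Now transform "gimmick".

Each output is the input with this applied: replace every "i" with "u".
So "gimmick" becomes "gummuck".

gummuck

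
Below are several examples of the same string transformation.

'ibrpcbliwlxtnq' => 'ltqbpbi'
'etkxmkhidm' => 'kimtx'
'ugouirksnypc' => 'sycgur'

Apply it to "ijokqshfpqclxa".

In each case the input is transformed by: keep every other character starting from the second (positions 2nd, 4th, 6th, ...), then move the last 3 characters to the front (rotate right by 3).
Working it through for "ijokqshfpqclxa": intermediate "jksfqla", final "qlajksf".
(Check on "etkxmkhidm": → "txkim" → "kimtx" ✓)

qlajksf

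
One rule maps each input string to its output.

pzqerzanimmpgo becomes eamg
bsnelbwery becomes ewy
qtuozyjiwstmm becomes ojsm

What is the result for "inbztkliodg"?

The rule is to delete the first 3 characters, then keep one character in every 3, starting at position 1 (positions 1st, 4th, 7th, ...).
Starting from "inbztkliodg": after the first operation, "ztkliodg"; after the second, "zld".
(Check on "bsnelbwery": → "elbwery" → "ewy" ✓)

zld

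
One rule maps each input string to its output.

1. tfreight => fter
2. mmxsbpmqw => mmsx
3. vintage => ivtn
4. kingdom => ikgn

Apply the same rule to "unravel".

nuar

The transformation: swap each adjacent pair of characters (1↔2, 3↔4, ...), then keep only the first 4 characters.
For "unravel", step one produces "nuarevl"; step two turns that into "nuar".
(Check on "tfreight": → "ftergith" → "fter" ✓)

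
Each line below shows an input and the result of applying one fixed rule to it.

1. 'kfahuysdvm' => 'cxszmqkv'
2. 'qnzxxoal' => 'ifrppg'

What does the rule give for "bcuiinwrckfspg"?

tumaafojucxk

In each case the input is transformed by: delete the last 2 characters, then shift every letter 8 places backward in the alphabet (wrapping around).
"bcuiinwrckfspg" → "bcuiinwrckfs" → "tumaafojucxk".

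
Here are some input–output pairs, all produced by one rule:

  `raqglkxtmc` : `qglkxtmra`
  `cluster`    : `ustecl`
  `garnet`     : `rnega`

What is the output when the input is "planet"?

anepl

In each case the input is transformed by: delete the last character, then move the first 2 characters to the end (rotate left by 2).
On "planet": the first step gives "plane", and the second then gives "anepl".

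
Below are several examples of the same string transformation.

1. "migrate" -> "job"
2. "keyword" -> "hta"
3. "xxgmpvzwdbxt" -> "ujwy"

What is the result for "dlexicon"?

aul

The transformation: keep one character in every 3, starting at position 1 (positions 1st, 4th, 7th, ...), then shift every letter 3 places backward in the alphabet (wrapping around).
For "dlexicon", step one produces "dxo"; step two turns that into "aul".
(Check on "migrate": → "mre" → "job" ✓)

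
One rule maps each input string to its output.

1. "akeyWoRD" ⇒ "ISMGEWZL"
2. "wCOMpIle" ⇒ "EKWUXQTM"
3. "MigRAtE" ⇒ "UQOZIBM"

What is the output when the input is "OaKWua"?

The transformation: shift every letter 8 places forward in the alphabet (wrapping around), then convert every letter to uppercase.
For "OaKWua" the result is "WISECI".

WISECI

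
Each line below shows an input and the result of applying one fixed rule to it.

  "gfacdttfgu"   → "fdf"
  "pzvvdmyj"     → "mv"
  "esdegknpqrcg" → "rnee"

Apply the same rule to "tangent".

The transformation: reverse the string, then keep one character in every 3, starting at position 3 (positions 3rd, 6th, 9th, ...).
Doing the same to "tangent": "ea".

ea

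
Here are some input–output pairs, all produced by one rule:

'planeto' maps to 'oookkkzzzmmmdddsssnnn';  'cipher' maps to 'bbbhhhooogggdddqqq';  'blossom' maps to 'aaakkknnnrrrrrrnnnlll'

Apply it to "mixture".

lllhhhwwwssstttqqqddd

The rule is to shift every letter 1 place backward in the alphabet (wrapping around), then repeat every character 3 times.
Starting from "mixture": after the first operation, "lhwstqd"; after the second, "lllhhhwwwssstttqqqddd".
(Check on "blossom": → "aknrrnl" → "aaakkknnnrrrrrrnnnlll" ✓)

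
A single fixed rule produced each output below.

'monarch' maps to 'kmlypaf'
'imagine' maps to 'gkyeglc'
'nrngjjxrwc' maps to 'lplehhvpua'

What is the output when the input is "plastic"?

Each output is the input with this applied: shift every letter 2 places backward in the alphabet (wrapping around).
For "plastic" the result is "njyqrga".

njyqrga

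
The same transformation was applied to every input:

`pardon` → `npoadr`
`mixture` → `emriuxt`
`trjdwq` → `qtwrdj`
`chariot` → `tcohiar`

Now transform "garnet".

In each case the input is transformed by: take characters alternately from the front and the back (1st, last, 2nd, 2nd-last, ...), then swap each adjacent pair of characters (1↔2, 3↔4, ...).
On "garnet": the first step gives "gtaern", and the second then gives "tgeanr".

tgeanr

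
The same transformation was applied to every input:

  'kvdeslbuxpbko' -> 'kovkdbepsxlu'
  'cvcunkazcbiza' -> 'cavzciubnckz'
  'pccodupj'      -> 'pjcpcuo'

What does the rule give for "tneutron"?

The rule is to take characters alternately from the front and the back (1st, last, 2nd, 2nd-last, ...), then delete the last character.
"tneutron" → "tnnoerut" → "tnnoeru".

tnnoeru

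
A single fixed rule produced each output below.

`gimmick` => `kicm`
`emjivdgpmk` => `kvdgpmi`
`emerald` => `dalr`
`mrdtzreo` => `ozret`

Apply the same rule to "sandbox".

In each case the input is transformed by: delete the first 3 characters, then swap the first and last characters.
Doing the same to "sandbox": "xbod".

xbod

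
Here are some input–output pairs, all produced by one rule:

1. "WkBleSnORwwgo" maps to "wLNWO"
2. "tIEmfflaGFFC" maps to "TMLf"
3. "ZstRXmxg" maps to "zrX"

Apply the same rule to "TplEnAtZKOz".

The pattern: flip the case of every letter, then keep one character in every 3, starting at position 1 (positions 1st, 4th, 7th, ...).
"TplEnAtZKOz" → "tPLeNaTzkoZ" → "teTo".

teTo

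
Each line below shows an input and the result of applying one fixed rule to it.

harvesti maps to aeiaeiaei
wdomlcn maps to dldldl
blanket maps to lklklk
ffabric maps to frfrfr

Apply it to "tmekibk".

What's happening: keep one character in every 3, starting at position 2 (positions 2nd, 5th, 8th, ...), then write the whole string 3 times in a row.
Working it through for "tmekibk": intermediate "mi", final "mimimi".

mimimi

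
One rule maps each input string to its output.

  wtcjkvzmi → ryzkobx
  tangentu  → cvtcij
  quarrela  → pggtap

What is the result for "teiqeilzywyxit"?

xftxaonlnmxi

Each output is the input with this applied: delete the first 2 characters, then shift every letter 11 places backward in the alphabet (wrapping around).
On "teiqeilzywyxit": the first step gives "iqeilzywyxit", and the second then gives "xftxaonlnmxi".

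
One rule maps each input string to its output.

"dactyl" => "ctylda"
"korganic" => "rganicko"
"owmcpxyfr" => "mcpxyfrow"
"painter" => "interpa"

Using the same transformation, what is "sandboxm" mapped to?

What's happening: move the first 2 characters to the end (rotate left by 2).
So "sandboxm" becomes "ndboxmsa".

ndboxmsa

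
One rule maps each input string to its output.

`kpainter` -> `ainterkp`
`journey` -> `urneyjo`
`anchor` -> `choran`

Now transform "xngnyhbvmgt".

In each case the input is transformed by: move the first 2 characters to the end (rotate left by 2).
"xngnyhbvmgt" → "gnyhbvmgtxn".

gnyhbvmgtxn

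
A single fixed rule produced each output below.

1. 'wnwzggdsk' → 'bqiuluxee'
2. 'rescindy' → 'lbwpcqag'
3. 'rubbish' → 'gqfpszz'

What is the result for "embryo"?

Looking at the pairs, the operation is to shift every letter 2 places backward in the alphabet (wrapping around), then move the last 3 characters to the front (rotate right by 3).
Applying both steps to "embryo": "ckzpwm", then "pwmckz".

pwmckz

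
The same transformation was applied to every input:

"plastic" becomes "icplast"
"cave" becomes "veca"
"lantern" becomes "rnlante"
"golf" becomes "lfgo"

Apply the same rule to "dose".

sedo

The transformation: move the last 2 characters to the front (rotate right by 2).
For "dose" the result is "sedo".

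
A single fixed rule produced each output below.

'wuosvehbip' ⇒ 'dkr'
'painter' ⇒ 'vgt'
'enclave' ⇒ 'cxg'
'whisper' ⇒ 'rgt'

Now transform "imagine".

Looking at the pairs, the operation is to shift every letter 2 places forward in the alphabet (wrapping around), then keep only the last 3 characters.
For "imagine" the result is "kpg".

kpg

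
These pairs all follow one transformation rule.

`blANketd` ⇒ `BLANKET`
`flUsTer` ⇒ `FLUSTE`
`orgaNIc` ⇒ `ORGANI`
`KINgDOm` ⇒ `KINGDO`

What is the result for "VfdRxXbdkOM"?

VFDRXXBDKO

The rule is to delete the last character, then convert every letter to uppercase.
Working it through for "VfdRxXbdkOM": intermediate "VfdRxXbdkO", final "VFDRXXBDKO".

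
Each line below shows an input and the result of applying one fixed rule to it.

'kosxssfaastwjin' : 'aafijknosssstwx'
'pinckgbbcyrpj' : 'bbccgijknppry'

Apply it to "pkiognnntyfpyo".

fgiknnnoopptyy

Looking at the pairs, the operation is to sort the characters into alphabetical order.
For "pkiognnntyfpyo" the result is "fgiknnnoopptyy".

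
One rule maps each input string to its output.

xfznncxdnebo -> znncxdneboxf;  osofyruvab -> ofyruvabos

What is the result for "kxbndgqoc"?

bndgqockx

Each output is the input with this applied: move the first 2 characters to the end (rotate left by 2).
"kxbndgqoc" → "bndgqockx".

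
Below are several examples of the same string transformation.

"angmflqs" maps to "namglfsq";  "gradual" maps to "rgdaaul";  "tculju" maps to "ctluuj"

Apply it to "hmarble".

mhralbe

Looking at the pairs, the operation is to swap each adjacent pair of characters (1↔2, 3↔4, ...).
For "hmarble" the result is "mhralbe".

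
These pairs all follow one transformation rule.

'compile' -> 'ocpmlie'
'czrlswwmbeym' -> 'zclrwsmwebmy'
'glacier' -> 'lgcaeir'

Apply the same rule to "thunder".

htnuedr

The rule is to swap each adjacent pair of characters (1↔2, 3↔4, ...).
"thunder" → "htnuedr".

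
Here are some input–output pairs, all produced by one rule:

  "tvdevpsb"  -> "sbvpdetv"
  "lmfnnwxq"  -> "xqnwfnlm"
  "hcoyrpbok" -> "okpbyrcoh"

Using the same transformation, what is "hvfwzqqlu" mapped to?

The pattern: reverse the string, then swap each adjacent pair of characters (1↔2, 3↔4, ...).
"hvfwzqqlu" → "ulqqzwfvh" → "luqqwzvfh".

luqqwzvfh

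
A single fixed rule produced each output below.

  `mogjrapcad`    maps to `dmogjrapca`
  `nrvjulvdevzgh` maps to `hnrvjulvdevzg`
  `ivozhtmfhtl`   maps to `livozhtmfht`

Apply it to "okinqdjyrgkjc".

Looking at the pairs, the operation is to move the last character to the front.
On "okinqdjyrgkjc" that produces "cokinqdjyrgkj".

cokinqdjyrgkj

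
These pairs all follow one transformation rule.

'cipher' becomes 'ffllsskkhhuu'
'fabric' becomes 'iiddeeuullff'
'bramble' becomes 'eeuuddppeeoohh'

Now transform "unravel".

The rule is to shift every letter 3 places forward in the alphabet (wrapping around), then double every character.
Doing the same to "unravel": "xxqquuddyyhhoo".

xxqquuddyyhhoo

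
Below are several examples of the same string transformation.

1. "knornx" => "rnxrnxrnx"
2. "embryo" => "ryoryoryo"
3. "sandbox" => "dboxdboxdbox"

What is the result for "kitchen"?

Looking at the pairs, the operation is to delete the first 3 characters, then write the whole string 3 times in a row.
Doing the same to "kitchen": "chenchenchen".

chenchenchen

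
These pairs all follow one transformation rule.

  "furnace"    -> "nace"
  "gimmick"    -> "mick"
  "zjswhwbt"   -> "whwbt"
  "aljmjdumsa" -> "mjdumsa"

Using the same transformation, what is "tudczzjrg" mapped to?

Looking at the pairs, the operation is to delete the first 3 characters.
Applying that to "tudczzjrg" gives "czzjrg".

czzjrg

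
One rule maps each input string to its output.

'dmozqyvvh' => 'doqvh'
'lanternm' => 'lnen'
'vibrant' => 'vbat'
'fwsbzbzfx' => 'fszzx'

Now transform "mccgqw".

mcq

The pattern: keep every other character starting from the first (positions 1st, 3rd, 5th, ...).
So "mccgqw" becomes "mcq".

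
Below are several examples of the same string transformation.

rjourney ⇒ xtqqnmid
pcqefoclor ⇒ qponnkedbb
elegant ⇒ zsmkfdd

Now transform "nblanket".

Each output is the input with this applied: shift every letter 1 place backward in the alphabet (wrapping around), then sort the characters into reverse alphabetical order.
Applying that to "nblanket" gives "zsmmkjda".

zsmmkjda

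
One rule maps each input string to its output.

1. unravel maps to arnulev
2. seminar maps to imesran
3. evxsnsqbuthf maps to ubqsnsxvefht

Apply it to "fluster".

The transformation: reverse the string, then move the first 3 characters to the end (rotate left by 3).
Working it through for "fluster": intermediate "retsulf", final "sulfret".

sulfret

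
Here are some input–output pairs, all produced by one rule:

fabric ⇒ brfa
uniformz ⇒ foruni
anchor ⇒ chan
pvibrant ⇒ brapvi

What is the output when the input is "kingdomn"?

Each output is the input with this applied: delete the last 2 characters, then swap the front and back halves of the string.
Doing the same to "kingdomn": "gdokin".

gdokin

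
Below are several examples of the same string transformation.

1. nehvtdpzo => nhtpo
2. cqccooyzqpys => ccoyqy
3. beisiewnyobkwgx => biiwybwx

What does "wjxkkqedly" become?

wxkel

The transformation: keep every other character starting from the first (positions 1st, 3rd, 5th, ...).
"wjxkkqedly" → "wxkel".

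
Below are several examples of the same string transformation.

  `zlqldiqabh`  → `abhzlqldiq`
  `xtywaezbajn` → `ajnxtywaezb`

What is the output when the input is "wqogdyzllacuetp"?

etpwqogdyzllacu

The pattern: move the last 3 characters to the front (rotate right by 3).
So "wqogdyzllacuetp" becomes "etpwqogdyzllacu".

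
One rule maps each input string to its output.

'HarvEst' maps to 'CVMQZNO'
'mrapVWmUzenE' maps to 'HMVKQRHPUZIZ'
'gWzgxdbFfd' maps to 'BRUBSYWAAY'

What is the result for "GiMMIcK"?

The rule is to shift every letter 5 places backward in the alphabet (wrapping around), then convert every letter to uppercase.
For "GiMMIcK" the result is "BDHHDXF".

BDHHDXF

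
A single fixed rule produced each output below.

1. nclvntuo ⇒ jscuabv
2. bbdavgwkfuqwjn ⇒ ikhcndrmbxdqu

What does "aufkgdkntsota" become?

bmrnkruazvah

In each case the input is transformed by: delete the first character, then shift every letter 7 places forward in the alphabet (wrapping around).
For "aufkgdkntsota", step one produces "ufkgdkntsota"; step two turns that into "bmrnkruazvah".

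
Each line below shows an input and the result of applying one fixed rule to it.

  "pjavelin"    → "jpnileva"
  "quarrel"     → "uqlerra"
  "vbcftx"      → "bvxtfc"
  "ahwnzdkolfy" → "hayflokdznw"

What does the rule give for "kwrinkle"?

wkelknir

What's happening: reverse the string, then move the last 2 characters to the front (rotate right by 2).
Working it through for "kwrinkle": intermediate "elknirwk", final "wkelknir".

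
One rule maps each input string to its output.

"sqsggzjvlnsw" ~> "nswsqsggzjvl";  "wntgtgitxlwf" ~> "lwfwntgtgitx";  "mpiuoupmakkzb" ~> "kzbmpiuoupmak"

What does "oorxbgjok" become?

Each output is the input with this applied: move the last 3 characters to the front (rotate right by 3).
On "oorxbgjok" that produces "jokoorxbg".

jokoorxbg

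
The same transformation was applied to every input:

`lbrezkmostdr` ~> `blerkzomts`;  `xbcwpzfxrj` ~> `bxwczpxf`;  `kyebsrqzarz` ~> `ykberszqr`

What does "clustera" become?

lcsuet

The rule is to swap each adjacent pair of characters (1↔2, 3↔4, ...), then delete the last 2 characters.
"clustera" → "lcsuetar" → "lcsuet".
(Check on "lbrezkmostdr": → "blerkzomtsrd" → "blerkzomts" ✓)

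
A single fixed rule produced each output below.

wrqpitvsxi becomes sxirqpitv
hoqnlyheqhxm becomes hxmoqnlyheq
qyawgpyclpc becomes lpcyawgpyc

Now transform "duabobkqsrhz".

rhzuabobkqs

Rule — delete the first character, then move the last 3 characters to the front (rotate right by 3).
For "duabobkqsrhz", step one produces "uabobkqsrhz"; step two turns that into "rhzuabobkqs".
(Check on "qyawgpyclpc": → "yawgpyclpc" → "lpcyawgpyc" ✓)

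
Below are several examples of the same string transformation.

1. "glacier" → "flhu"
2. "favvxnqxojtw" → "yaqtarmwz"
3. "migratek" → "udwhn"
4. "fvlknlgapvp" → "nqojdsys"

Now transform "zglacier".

The rule is to shift every letter 3 places forward in the alphabet (wrapping around), then delete the first 3 characters.
For "zglacier" the result is "dflhu".

dflhu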